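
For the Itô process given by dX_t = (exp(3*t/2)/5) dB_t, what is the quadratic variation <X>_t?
<X>_t = exp(3*t)/75 - 1/75

For an Itô process dX_t = a(t) dt + b(t) dB_t, the quadratic variation is <X>_t = int_0^t b(s)^2 ds (the drift term does not contribute). Here b(s) = exp(3*s/2)/5, so
  b(s)^2 = exp(3*s)/25.
Integrating from 0 to t:
  <X>_t = int_0^t (exp(3*s)/25) ds = exp(3*t)/75 - 1/75.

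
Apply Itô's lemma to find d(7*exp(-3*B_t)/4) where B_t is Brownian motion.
d(7*exp(-3*B_t)/4) = (63*exp(-3*B_t)/8) dt + (-21*exp(-3*B_t)/4) dB_t

Itô's formula for f(B_t) gives d f(B_t) = f'(B_t) dB_t + (1/2) f''(B_t) dt. Compute derivatives of f(x) = 7*exp(-3*x)/4:
  f'(x)  = -21*exp(-3*x)/4
  f''(x) = 63*exp(-3*x)/4
Substitute x = B_t and multiply the f'' term by 1/2:
  drift     = (1/2) * (63*exp(-3*x)/4) evaluated at B_t = 63*exp(-3*B_t)/8
  diffusion = (-21*exp(-3*x)/4) evaluated at B_t = -21*exp(-3*B_t)/4
Therefore d(7*exp(-3*B_t)/4) = (63*exp(-3*B_t)/8) dt + (-21*exp(-3*B_t)/4) dB_t.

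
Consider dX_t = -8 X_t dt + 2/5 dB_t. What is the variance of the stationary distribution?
lim Var(X_t) = 1/100

The OU SDE dX = -theta X dt + sigma dB admits the integrating factor exp(theta t): d(exp(theta t) X_t) = sigma exp(theta t) dB_t. Integrating from 0 to t gives X_t = x_0 * exp(-theta t) + sigma * int_0^t exp(-theta (t-s)) dB_s for any initial x_0. The Itô integral has variance (by the Itô isometry) sigma^2 * int_0^t exp(-2 theta (t - s)) ds = sigma^2 * (1 - exp(-2 theta t)) / (2 theta), independent of x_0.
With theta = 8, sigma = 2/5:
  Var(X_t) = (2/5)^2 * (1 - exp(-2*8 t)) / (2 * 8) = 1/100 - exp(-16*t)/100.
As t -> infinity, exp(-2*8 t) -> 0, so the stationary variance is sigma^2 / (2 theta) = 1/100.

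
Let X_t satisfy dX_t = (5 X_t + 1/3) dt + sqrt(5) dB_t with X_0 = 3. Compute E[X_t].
E[X_t] = 46*exp(5*t)/15 - 1/15

Taking expectations and using E[dB_t] = 0, the mean m(t) = E[X_t] satisfies the ODE m'(t) = a m(t) + b with m(0) = x_0. With a = 5, b = 1/3, x_0 = 3, the solution is
  m(t) = x_0 * exp(a t) + (b/a) * (exp(a t) - 1)
       = 3 * exp(5 t) + ((1/3)/5) * (exp(5 t) - 1)
       = 46*exp(5*t)/15 - 1/15.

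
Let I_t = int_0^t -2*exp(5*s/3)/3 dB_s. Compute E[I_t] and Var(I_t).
E[I_t] = 0; Var(I_t) = 2*exp(10*t/3)/15 - 2/15

The Itô integral of a deterministic integrand f(s) has mean 0 because each increment f(s) * (B_{s+ds} - B_s) has mean 0. By the Itô isometry:
  Var( int_0^t f(s) dB_s ) = E[ (int_0^t f(s) dB_s)^2 ] = int_0^t f(s)^2 ds.
Here f(s) = -2*exp(5*s/3)/3, so f(s)^2 = 4*exp(10*s/3)/9. Integrate:
  int_0^t (4*exp(10*s/3)/9) ds = 2*exp(10*t/3)/15 - 2/15.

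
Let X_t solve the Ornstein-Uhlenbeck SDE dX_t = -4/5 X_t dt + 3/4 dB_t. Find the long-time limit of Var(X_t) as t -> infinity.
lim Var(X_t) = 45/128

The OU SDE dX = -theta X dt + sigma dB admits the integrating factor exp(theta t): d(exp(theta t) X_t) = sigma exp(theta t) dB_t. Integrating from 0 to t gives X_t = x_0 * exp(-theta t) + sigma * int_0^t exp(-theta (t-s)) dB_s for any initial x_0. The Itô integral has variance (by the Itô isometry) sigma^2 * int_0^t exp(-2 theta (t - s)) ds = sigma^2 * (1 - exp(-2 theta t)) / (2 theta), independent of x_0.
With theta = 4/5, sigma = 3/4:
  Var(X_t) = (3/4)^2 * (1 - exp(-2*4/5 t)) / (2 * 4/5) = 45/128 - 45*exp(-8*t/5)/128.
As t -> infinity, exp(-2*4/5 t) -> 0, so the stationary variance is sigma^2 / (2 theta) = 45/128.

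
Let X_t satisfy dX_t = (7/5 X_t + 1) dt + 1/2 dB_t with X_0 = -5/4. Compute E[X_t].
E[X_t] = -15*exp(7*t/5)/28 - 5/7

Taking expectations and using E[dB_t] = 0, the mean m(t) = E[X_t] satisfies the ODE m'(t) = a m(t) + b with m(0) = x_0. With a = 7/5, b = 1, x_0 = -5/4, the solution is
  m(t) = x_0 * exp(a t) + (b/a) * (exp(a t) - 1)
       = (-5/4) * exp((7/5) t) + (1/(7/5)) * (exp((7/5) t) - 1)
       = -15*exp(7*t/5)/28 - 5/7.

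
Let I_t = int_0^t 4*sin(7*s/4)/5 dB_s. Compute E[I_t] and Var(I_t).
E[I_t] = 0; Var(I_t) = 8*t/25 - 16*sin(7*t/2)/175

The Itô integral of a deterministic integrand f(s) has mean 0 because each increment f(s) * (B_{s+ds} - B_s) has mean 0. By the Itô isometry:
  Var( int_0^t f(s) dB_s ) = E[ (int_0^t f(s) dB_s)^2 ] = int_0^t f(s)^2 ds.
Here f(s) = 4*sin(7*s/4)/5, so f(s)^2 = 16*sin(7*s/4)^2/25. Integrate:
  int_0^t (16*sin(7*s/4)^2/25) ds = 8*t/25 - 16*sin(7*t/2)/175.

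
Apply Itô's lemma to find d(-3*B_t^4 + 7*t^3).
d(-3*B_t^4 + 7*t^3) = (-18*B_t^2 + 21*t^2) dt + (-12*B_t^3) dB_t

Itô's formula for f(t, x): d f(t, B_t) = (f_t + (1/2) f_xx) dt + f_x dB_t. Compute partials of f(t, x) = 7*t^3 - 3*x^4:
  f_t(t,x)  = 21*t^2
  f_x(t,x)  = -12*x^3
  f_xx(t,x) = -36*x^2
Assemble drift = f_t + (1/2) f_xx = 21*t^2 - 18*x^2 and diffusion = f_x = -12*x^3. Substituting x = B_t:
  d(-3*B_t^4 + 7*t^3) = (-18*B_t^2 + 21*t^2) dt + (-12*B_t^3) dB_t.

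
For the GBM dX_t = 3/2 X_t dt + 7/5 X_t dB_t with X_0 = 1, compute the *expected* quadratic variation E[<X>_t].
E[<X>_t] = 49*exp(124*t/25)/124 - 49/124

<X>_t = int_0^t ((7/5) * X_s)^2 ds. Taking expectation inside the integral: E[<X>_t] = (7/5)^2 * int_0^t E[X_s^2] ds. For GBM, E[X_s^2] = x_0^2 * exp((2 mu + sigma^2) s). Integrating:
  E[<X>_t] = (7/5)^2 * 1^2 * (exp((2*(3/2) + (7/5)^2) t) - 1) / (2*(3/2) + (7/5)^2)
           = (7/5)^2 * 1^2 * (exp((124/25) t) - 1) / (124/25) = 49*exp(124*t/25)/124 - 49/124.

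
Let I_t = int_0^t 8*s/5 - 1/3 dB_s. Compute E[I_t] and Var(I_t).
E[I_t] = 0; Var(I_t) = t*(192*t^2 - 120*t + 25)/225

The Itô integral of a deterministic integrand f(s) has mean 0 because each increment f(s) * (B_{s+ds} - B_s) has mean 0. By the Itô isometry:
  Var( int_0^t f(s) dB_s ) = E[ (int_0^t f(s) dB_s)^2 ] = int_0^t f(s)^2 ds.
Here f(s) = 8*s/5 - 1/3, so f(s)^2 = (24*s - 5)^2/225. Integrate:
  int_0^t ((24*s - 5)^2/225) ds = t*(192*t^2 - 120*t + 25)/225.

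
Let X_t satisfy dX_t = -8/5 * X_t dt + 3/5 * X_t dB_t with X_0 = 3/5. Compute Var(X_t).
Var(X_t) = (9*exp(9*t/25) - 9)*exp(-16*t/5)/25

For GBM dX = mu X dt + sigma X dB with X_0 = x_0, apply Itô to Y = log X: dY = (mu - sigma^2/2) dt + sigma dB, so Y_t = log(x_0) + (mu - sigma^2/2) t + sigma B_t and hence X_t = x_0 * exp((mu - sigma^2/2) t + sigma B_t).
With mu = -8/5, sigma = 3/5, x_0 = 3/5, this gives:
  X_t = 3/5 * exp((-89/50) * t + (3/5) * B_t).
Since sigma*B_t ~ Normal(0, sigma^2 t), E[exp(sigma*B_t)] = exp(sigma^2 t / 2); so E[X_t] = x_0 * exp((mu - sigma^2/2) t) * exp(sigma^2 t / 2) = x_0 * exp(mu t) = 3*exp(-8*t/5)/5.
Var(X_t) = E[X_t^2] - (E[X_t])^2 = x_0^2 * exp(2 mu t) * (exp(sigma^2 t) - 1) = (9*exp(9*t/25) - 9)*exp(-16*t/5)/25.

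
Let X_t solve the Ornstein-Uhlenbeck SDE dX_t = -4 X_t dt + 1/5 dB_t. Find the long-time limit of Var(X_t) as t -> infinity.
lim Var(X_t) = 1/200

The OU SDE dX = -theta X dt + sigma dB admits the integrating factor exp(theta t): d(exp(theta t) X_t) = sigma exp(theta t) dB_t. Integrating from 0 to t gives X_t = x_0 * exp(-theta t) + sigma * int_0^t exp(-theta (t-s)) dB_s for any initial x_0. The Itô integral has variance (by the Itô isometry) sigma^2 * int_0^t exp(-2 theta (t - s)) ds = sigma^2 * (1 - exp(-2 theta t)) / (2 theta), independent of x_0.
With theta = 4, sigma = 1/5:
  Var(X_t) = (1/5)^2 * (1 - exp(-2*4 t)) / (2 * 4) = 1/200 - exp(-8*t)/200.
As t -> infinity, exp(-2*4 t) -> 0, so the stationary variance is sigma^2 / (2 theta) = 1/200.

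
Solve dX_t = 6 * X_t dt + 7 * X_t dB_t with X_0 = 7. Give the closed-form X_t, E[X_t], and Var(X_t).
X_t = 7 * exp((-37/2) t + (7) B_t); E[X_t] = 7*exp(6*t); Var(X_t) = 49*(exp(49*t) - 1)*exp(12*t)

For GBM dX = mu X dt + sigma X dB with X_0 = x_0, apply Itô to Y = log X: dY = (mu - sigma^2/2) dt + sigma dB, so Y_t = log(x_0) + (mu - sigma^2/2) t + sigma B_t and hence X_t = x_0 * exp((mu - sigma^2/2) t + sigma B_t).
With mu = 6, sigma = 7, x_0 = 7, this gives:
  X_t = 7 * exp((-37/2) * t + (7) * B_t).
Since sigma*B_t ~ Normal(0, sigma^2 t), E[exp(sigma*B_t)] = exp(sigma^2 t / 2); so E[X_t] = x_0 * exp((mu - sigma^2/2) t) * exp(sigma^2 t / 2) = x_0 * exp(mu t) = 7*exp(6*t).
Var(X_t) = E[X_t^2] - (E[X_t])^2 = x_0^2 * exp(2 mu t) * (exp(sigma^2 t) - 1) = 49*(exp(49*t) - 1)*exp(12*t).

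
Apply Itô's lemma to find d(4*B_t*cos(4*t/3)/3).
d(4*B_t*cos(4*t/3)/3) = (-16*B_t*sin(4*t/3)/9) dt + (4*cos(4*t/3)/3) dB_t

Itô's formula for f(t, x): d f(t, B_t) = (f_t + (1/2) f_xx) dt + f_x dB_t. Compute partials of f(t, x) = 4*x*cos(4*t/3)/3:
  f_t(t,x)  = -16*x*sin(4*t/3)/9
  f_x(t,x)  = 4*cos(4*t/3)/3
  f_xx(t,x) = 0
Assemble drift = f_t + (1/2) f_xx = -16*x*sin(4*t/3)/9 and diffusion = f_x = 4*cos(4*t/3)/3. Substituting x = B_t:
  d(4*B_t*cos(4*t/3)/3) = (-16*B_t*sin(4*t/3)/9) dt + (4*cos(4*t/3)/3) dB_t.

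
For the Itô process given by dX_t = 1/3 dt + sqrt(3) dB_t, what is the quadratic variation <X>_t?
<X>_t = 3*t

For an Itô process dX_t = a(t) dt + b(t) dB_t, the quadratic variation is <X>_t = int_0^t b(s)^2 ds (the drift term does not contribute). Here b(s) = sqrt(3), so
  b(s)^2 = 3.
Integrating from 0 to t:
  <X>_t = int_0^t (3) ds = 3*t.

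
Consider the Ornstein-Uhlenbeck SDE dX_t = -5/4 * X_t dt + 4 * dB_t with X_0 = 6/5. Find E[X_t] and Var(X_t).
E[X_t] = 6*exp(-5*t/4)/5; Var(X_t) = 32/5 - 32*exp(-5*t/2)/5

The OU SDE dX = -theta X dt + sigma dB admits the integrating factor exp(theta t): d(exp(theta t) X_t) = sigma exp(theta t) dB_t. Integrating from 0 to t:
  X_t = x_0 * exp(-theta t) + sigma * int_0^t exp(-theta (t-s)) dB_s.
The Itô integral has mean 0 and (by the Itô isometry) variance sigma^2 * int_0^t exp(-2 theta (t - s)) ds = sigma^2 * (1 - exp(-2 theta t)) / (2 theta).
With theta = 5/4, sigma = 4, x_0 = 6/5:
  E[X_t] = 6/5 * exp(-5/4 t) = 6*exp(-5*t/4)/5
  Var(X_t) = (4)^2 * (1 - exp(-2*5/4 t)) / (2 * 5/4) = 32/5 - 32*exp(-5*t/2)/5.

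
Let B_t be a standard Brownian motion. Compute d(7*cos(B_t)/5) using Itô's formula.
d(7*cos(B_t)/5) = (-7*cos(B_t)/10) dt + (-7*sin(B_t)/5) dB_t

Itô's formula for f(B_t) gives d f(B_t) = f'(B_t) dB_t + (1/2) f''(B_t) dt. Compute derivatives of f(x) = 7*cos(x)/5:
  f'(x)  = -7*sin(x)/5
  f''(x) = -7*cos(x)/5
Substitute x = B_t and multiply the f'' term by 1/2:
  drift     = (1/2) * (-7*cos(x)/5) evaluated at B_t = -7*cos(B_t)/10
  diffusion = (-7*sin(x)/5) evaluated at B_t = -7*sin(B_t)/5
Therefore d(7*cos(B_t)/5) = (-7*cos(B_t)/10) dt + (-7*sin(B_t)/5) dB_t.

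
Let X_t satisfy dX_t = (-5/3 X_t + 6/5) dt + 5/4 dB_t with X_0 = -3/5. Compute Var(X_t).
Var(X_t) = 15/32 - 15*exp(-10*t/3)/32

The variance V(t) = Var(X_t) satisfies V'(t) = 2 a V(t) + c^2 with V(0) = 0 (drift coefficient is linear in X, diffusion is constant). With a = -5/3, c = 5/4, the solution is
  V(t) = (c^2 / (2 a)) * (exp(2 a t) - 1)
       = ((5/4)^2 / (2*(-5/3))) * (exp((-10/3) t) - 1)
       = 15/32 - 15*exp(-10*t/3)/32.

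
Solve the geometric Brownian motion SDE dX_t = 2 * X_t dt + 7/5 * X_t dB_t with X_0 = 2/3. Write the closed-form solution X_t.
X_t = 2/3 * exp((51/50) * t + (7/5) * B_t)

For GBM dX = mu X dt + sigma X dB with X_0 = x_0, apply Itô to Y = log X: dY = (mu - sigma^2/2) dt + sigma dB, so Y_t = log(x_0) + (mu - sigma^2/2) t + sigma B_t and hence X_t = x_0 * exp((mu - sigma^2/2) t + sigma B_t).
With mu = 2, sigma = 7/5, x_0 = 2/3, this gives:
  X_t = 2/3 * exp((51/50) * t + (7/5) * B_t).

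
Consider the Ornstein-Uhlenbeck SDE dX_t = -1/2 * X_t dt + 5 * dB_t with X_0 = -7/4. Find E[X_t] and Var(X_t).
E[X_t] = -7*exp(-t/2)/4; Var(X_t) = 25 - 25*exp(-t)

The OU SDE dX = -theta X dt + sigma dB admits the integrating factor exp(theta t): d(exp(theta t) X_t) = sigma exp(theta t) dB_t. Integrating from 0 to t:
  X_t = x_0 * exp(-theta t) + sigma * int_0^t exp(-theta (t-s)) dB_s.
The Itô integral has mean 0 and (by the Itô isometry) variance sigma^2 * int_0^t exp(-2 theta (t - s)) ds = sigma^2 * (1 - exp(-2 theta t)) / (2 theta).
With theta = 1/2, sigma = 5, x_0 = -7/4:
  E[X_t] = -7/4 * exp(-1/2 t) = -7*exp(-t/2)/4
  Var(X_t) = (5)^2 * (1 - exp(-2*1/2 t)) / (2 * 1/2) = 25 - 25*exp(-t).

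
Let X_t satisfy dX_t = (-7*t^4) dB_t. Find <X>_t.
<X>_t = 49*t^9/9

For an Itô process dX_t = a(t) dt + b(t) dB_t, the quadratic variation is <X>_t = int_0^t b(s)^2 ds (the drift term does not contribute). Here b(s) = -7*s^4, so
  b(s)^2 = 49*s^8.
Integrating from 0 to t:
  <X>_t = int_0^t (49*s^8) ds = 49*t^9/9.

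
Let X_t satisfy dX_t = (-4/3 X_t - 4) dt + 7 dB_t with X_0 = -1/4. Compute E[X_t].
E[X_t] = -3 + 11*exp(-4*t/3)/4

Taking expectations and using E[dB_t] = 0, the mean m(t) = E[X_t] satisfies the ODE m'(t) = a m(t) + b with m(0) = x_0. With a = -4/3, b = -4, x_0 = -1/4, the solution is
  m(t) = x_0 * exp(a t) + (b/a) * (exp(a t) - 1)
       = (-1/4) * exp((-4/3) t) + ((-4)/(-4/3)) * (exp((-4/3) t) - 1)
       = -3 + 11*exp(-4*t/3)/4.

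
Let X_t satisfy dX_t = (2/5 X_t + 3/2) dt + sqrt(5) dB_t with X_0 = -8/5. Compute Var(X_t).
Var(X_t) = 25*exp(4*t/5)/4 - 25/4

The variance V(t) = Var(X_t) satisfies V'(t) = 2 a V(t) + c^2 with V(0) = 0 (drift coefficient is linear in X, diffusion is constant). With a = 2/5, c = sqrt(5), the solution is
  V(t) = (c^2 / (2 a)) * (exp(2 a t) - 1)
       = (sqrt(5)^2 / (2*(2/5))) * (exp((4/5) t) - 1)
       = 25*exp(4*t/5)/4 - 25/4.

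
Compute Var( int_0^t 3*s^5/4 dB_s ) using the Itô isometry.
Var = 9*t^11/176

The Itô integral of a deterministic integrand f(s) has mean 0 because each increment f(s) * (B_{s+ds} - B_s) has mean 0. By the Itô isometry:
  Var( int_0^t f(s) dB_s ) = E[ (int_0^t f(s) dB_s)^2 ] = int_0^t f(s)^2 ds.
Here f(s) = 3*s^5/4, so f(s)^2 = 9*s^10/16. Integrate:
  int_0^t (9*s^10/16) ds = 9*t^11/176.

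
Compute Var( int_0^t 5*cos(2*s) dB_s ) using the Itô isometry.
Var = 25*t/2 + 25*sin(4*t)/8

The Itô integral of a deterministic integrand f(s) has mean 0 because each increment f(s) * (B_{s+ds} - B_s) has mean 0. By the Itô isometry:
  Var( int_0^t f(s) dB_s ) = E[ (int_0^t f(s) dB_s)^2 ] = int_0^t f(s)^2 ds.
Here f(s) = 5*cos(2*s), so f(s)^2 = 25*cos(2*s)^2. Integrate:
  int_0^t (25*cos(2*s)^2) ds = 25*t/2 + 25*sin(4*t)/8.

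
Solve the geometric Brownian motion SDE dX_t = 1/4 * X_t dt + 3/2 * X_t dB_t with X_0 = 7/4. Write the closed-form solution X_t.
X_t = 7/4 * exp((-7/8) * t + (3/2) * B_t)

For GBM dX = mu X dt + sigma X dB with X_0 = x_0, apply Itô to Y = log X: dY = (mu - sigma^2/2) dt + sigma dB, so Y_t = log(x_0) + (mu - sigma^2/2) t + sigma B_t and hence X_t = x_0 * exp((mu - sigma^2/2) t + sigma B_t).
With mu = 1/4, sigma = 3/2, x_0 = 7/4, this gives:
  X_t = 7/4 * exp((-7/8) * t + (3/2) * B_t).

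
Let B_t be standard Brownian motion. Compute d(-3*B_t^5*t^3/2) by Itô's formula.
d(-3*B_t^5*t^3/2) = (B_t^3*t^2*(-9*B_t^2/2 - 15*t)) dt + (-15*B_t^4*t^3/2) dB_t

Itô's formula for f(t, x): d f(t, B_t) = (f_t + (1/2) f_xx) dt + f_x dB_t. Compute partials of f(t, x) = -3*t^3*x^5/2:
  f_t(t,x)  = -9*t^2*x^5/2
  f_x(t,x)  = -15*t^3*x^4/2
  f_xx(t,x) = -30*t^3*x^3
Assemble drift = f_t + (1/2) f_xx = t^2*x^3*(-15*t - 9*x^2/2) and diffusion = f_x = -15*t^3*x^4/2. Substituting x = B_t:
  d(-3*B_t^5*t^3/2) = (B_t^3*t^2*(-9*B_t^2/2 - 15*t)) dt + (-15*B_t^4*t^3/2) dB_t.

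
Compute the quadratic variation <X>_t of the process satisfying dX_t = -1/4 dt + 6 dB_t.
<X>_t = 36*t

For an Itô process dX_t = a(t) dt + b(t) dB_t, the quadratic variation is <X>_t = int_0^t b(s)^2 ds (the drift term does not contribute). Here b(s) = 6, so
  b(s)^2 = 36.
Integrating from 0 to t:
  <X>_t = int_0^t (36) ds = 36*t.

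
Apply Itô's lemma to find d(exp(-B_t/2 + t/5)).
d(exp(-B_t/2 + t/5)) = (13*exp(-B_t/2 + t/5)/40) dt + (-exp(-B_t/2 + t/5)/2) dB_t

Itô's formula for f(t, x): d f(t, B_t) = (f_t + (1/2) f_xx) dt + f_x dB_t. Compute partials of f(t, x) = exp(t/5 - x/2):
  f_t(t,x)  = exp(t/5 - x/2)/5
  f_x(t,x)  = -exp(t/5 - x/2)/2
  f_xx(t,x) = exp(t/5 - x/2)/4
Assemble drift = f_t + (1/2) f_xx = 13*exp(t/5 - x/2)/40 and diffusion = f_x = -exp(t/5 - x/2)/2. Substituting x = B_t:
  d(exp(-B_t/2 + t/5)) = (13*exp(-B_t/2 + t/5)/40) dt + (-exp(-B_t/2 + t/5)/2) dB_t.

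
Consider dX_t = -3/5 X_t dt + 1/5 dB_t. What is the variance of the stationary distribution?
lim Var(X_t) = 1/30

The OU SDE dX = -theta X dt + sigma dB admits the integrating factor exp(theta t): d(exp(theta t) X_t) = sigma exp(theta t) dB_t. Integrating from 0 to t gives X_t = x_0 * exp(-theta t) + sigma * int_0^t exp(-theta (t-s)) dB_s for any initial x_0. The Itô integral has variance (by the Itô isometry) sigma^2 * int_0^t exp(-2 theta (t - s)) ds = sigma^2 * (1 - exp(-2 theta t)) / (2 theta), independent of x_0.
With theta = 3/5, sigma = 1/5:
  Var(X_t) = (1/5)^2 * (1 - exp(-2*3/5 t)) / (2 * 3/5) = 1/30 - exp(-6*t/5)/30.
As t -> infinity, exp(-2*3/5 t) -> 0, so the stationary variance is sigma^2 / (2 theta) = 1/30.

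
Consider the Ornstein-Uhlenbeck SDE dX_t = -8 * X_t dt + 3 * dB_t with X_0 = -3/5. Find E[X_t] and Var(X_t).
E[X_t] = -3*exp(-8*t)/5; Var(X_t) = 9/16 - 9*exp(-16*t)/16

The OU SDE dX = -theta X dt + sigma dB admits the integrating factor exp(theta t): d(exp(theta t) X_t) = sigma exp(theta t) dB_t. Integrating from 0 to t:
  X_t = x_0 * exp(-theta t) + sigma * int_0^t exp(-theta (t-s)) dB_s.
The Itô integral has mean 0 and (by the Itô isometry) variance sigma^2 * int_0^t exp(-2 theta (t - s)) ds = sigma^2 * (1 - exp(-2 theta t)) / (2 theta).
With theta = 8, sigma = 3, x_0 = -3/5:
  E[X_t] = -3/5 * exp(-8 t) = -3*exp(-8*t)/5
  Var(X_t) = (3)^2 * (1 - exp(-2*8 t)) / (2 * 8) = 9/16 - 9*exp(-16*t)/16.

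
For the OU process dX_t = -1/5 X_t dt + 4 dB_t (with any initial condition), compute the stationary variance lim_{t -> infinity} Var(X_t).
lim Var(X_t) = 40

The OU SDE dX = -theta X dt + sigma dB admits the integrating factor exp(theta t): d(exp(theta t) X_t) = sigma exp(theta t) dB_t. Integrating from 0 to t gives X_t = x_0 * exp(-theta t) + sigma * int_0^t exp(-theta (t-s)) dB_s for any initial x_0. The Itô integral has variance (by the Itô isometry) sigma^2 * int_0^t exp(-2 theta (t - s)) ds = sigma^2 * (1 - exp(-2 theta t)) / (2 theta), independent of x_0.
With theta = 1/5, sigma = 4:
  Var(X_t) = (4)^2 * (1 - exp(-2*1/5 t)) / (2 * 1/5) = 40 - 40*exp(-2*t/5).
As t -> infinity, exp(-2*1/5 t) -> 0, so the stationary variance is sigma^2 / (2 theta) = 40.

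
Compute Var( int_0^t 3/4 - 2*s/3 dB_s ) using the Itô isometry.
Var = t*(64*t^2 - 216*t + 243)/432

The Itô integral of a deterministic integrand f(s) has mean 0 because each increment f(s) * (B_{s+ds} - B_s) has mean 0. By the Itô isometry:
  Var( int_0^t f(s) dB_s ) = E[ (int_0^t f(s) dB_s)^2 ] = int_0^t f(s)^2 ds.
Here f(s) = 3/4 - 2*s/3, so f(s)^2 = (8*s - 9)^2/144. Integrate:
  int_0^t ((8*s - 9)^2/144) ds = t*(64*t^2 - 216*t + 243)/432.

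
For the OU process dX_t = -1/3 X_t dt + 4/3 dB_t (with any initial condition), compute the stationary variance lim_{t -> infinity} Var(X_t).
lim Var(X_t) = 8/3

The OU SDE dX = -theta X dt + sigma dB admits the integrating factor exp(theta t): d(exp(theta t) X_t) = sigma exp(theta t) dB_t. Integrating from 0 to t gives X_t = x_0 * exp(-theta t) + sigma * int_0^t exp(-theta (t-s)) dB_s for any initial x_0. The Itô integral has variance (by the Itô isometry) sigma^2 * int_0^t exp(-2 theta (t - s)) ds = sigma^2 * (1 - exp(-2 theta t)) / (2 theta), independent of x_0.
With theta = 1/3, sigma = 4/3:
  Var(X_t) = (4/3)^2 * (1 - exp(-2*1/3 t)) / (2 * 1/3) = 8/3 - 8*exp(-2*t/3)/3.
As t -> infinity, exp(-2*1/3 t) -> 0, so the stationary variance is sigma^2 / (2 theta) = 8/3.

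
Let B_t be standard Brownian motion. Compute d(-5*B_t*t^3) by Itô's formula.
d(-5*B_t*t^3) = (-15*B_t*t^2) dt + (-5*t^3) dB_t

Itô's formula for f(t, x): d f(t, B_t) = (f_t + (1/2) f_xx) dt + f_x dB_t. Compute partials of f(t, x) = -5*t^3*x:
  f_t(t,x)  = -15*t^2*x
  f_x(t,x)  = -5*t^3
  f_xx(t,x) = 0
Assemble drift = f_t + (1/2) f_xx = -15*t^2*x and diffusion = f_x = -5*t^3. Substituting x = B_t:
  d(-5*B_t*t^3) = (-15*B_t*t^2) dt + (-5*t^3) dB_t.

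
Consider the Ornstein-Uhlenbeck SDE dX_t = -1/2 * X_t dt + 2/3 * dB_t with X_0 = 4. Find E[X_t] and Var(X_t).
E[X_t] = 4*exp(-t/2); Var(X_t) = 4/9 - 4*exp(-t)/9

The OU SDE dX = -theta X dt + sigma dB admits the integrating factor exp(theta t): d(exp(theta t) X_t) = sigma exp(theta t) dB_t. Integrating from 0 to t:
  X_t = x_0 * exp(-theta t) + sigma * int_0^t exp(-theta (t-s)) dB_s.
The Itô integral has mean 0 and (by the Itô isometry) variance sigma^2 * int_0^t exp(-2 theta (t - s)) ds = sigma^2 * (1 - exp(-2 theta t)) / (2 theta).
With theta = 1/2, sigma = 2/3, x_0 = 4:
  E[X_t] = 4 * exp(-1/2 t) = 4*exp(-t/2)
  Var(X_t) = (2/3)^2 * (1 - exp(-2*1/2 t)) / (2 * 1/2) = 4/9 - 4*exp(-t)/9.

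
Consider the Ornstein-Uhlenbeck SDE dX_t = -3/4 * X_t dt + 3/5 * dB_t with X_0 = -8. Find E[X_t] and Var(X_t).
E[X_t] = -8*exp(-3*t/4); Var(X_t) = 6/25 - 6*exp(-3*t/2)/25

The OU SDE dX = -theta X dt + sigma dB admits the integrating factor exp(theta t): d(exp(theta t) X_t) = sigma exp(theta t) dB_t. Integrating from 0 to t:
  X_t = x_0 * exp(-theta t) + sigma * int_0^t exp(-theta (t-s)) dB_s.
The Itô integral has mean 0 and (by the Itô isometry) variance sigma^2 * int_0^t exp(-2 theta (t - s)) ds = sigma^2 * (1 - exp(-2 theta t)) / (2 theta).
With theta = 3/4, sigma = 3/5, x_0 = -8:
  E[X_t] = -8 * exp(-3/4 t) = -8*exp(-3*t/4)
  Var(X_t) = (3/5)^2 * (1 - exp(-2*3/4 t)) / (2 * 3/4) = 6/25 - 6*exp(-3*t/2)/25.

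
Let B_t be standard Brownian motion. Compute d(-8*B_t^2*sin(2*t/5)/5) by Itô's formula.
d(-8*B_t^2*sin(2*t/5)/5) = (-16*B_t^2*cos(2*t/5)/25 - 8*sin(2*t/5)/5) dt + (-16*B_t*sin(2*t/5)/5) dB_t

Itô's formula for f(t, x): d f(t, B_t) = (f_t + (1/2) f_xx) dt + f_x dB_t. Compute partials of f(t, x) = -8*x^2*sin(2*t/5)/5:
  f_t(t,x)  = -16*x^2*cos(2*t/5)/25
  f_x(t,x)  = -16*x*sin(2*t/5)/5
  f_xx(t,x) = -16*sin(2*t/5)/5
Assemble drift = f_t + (1/2) f_xx = -16*x^2*cos(2*t/5)/25 - 8*sin(2*t/5)/5 and diffusion = f_x = -16*x*sin(2*t/5)/5. Substituting x = B_t:
  d(-8*B_t^2*sin(2*t/5)/5) = (-16*B_t^2*cos(2*t/5)/25 - 8*sin(2*t/5)/5) dt + (-16*B_t*sin(2*t/5)/5) dB_t.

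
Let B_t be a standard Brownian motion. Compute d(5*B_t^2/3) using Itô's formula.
d(5*B_t^2/3) = (5/3) dt + (10*B_t/3) dB_t

Itô's formula for f(B_t) gives d f(B_t) = f'(B_t) dB_t + (1/2) f''(B_t) dt. Compute derivatives of f(x) = 5*x^2/3:
  f'(x)  = 10*x/3
  f''(x) = 10/3
Substitute x = B_t and multiply the f'' term by 1/2:
  drift     = (1/2) * (10/3) evaluated at B_t = 5/3
  diffusion = (10*x/3) evaluated at B_t = 10*B_t/3
Therefore d(5*B_t^2/3) = (5/3) dt + (10*B_t/3) dB_t.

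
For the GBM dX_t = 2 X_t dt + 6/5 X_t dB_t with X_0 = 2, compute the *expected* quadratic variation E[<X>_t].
E[<X>_t] = 18*exp(136*t/25)/17 - 18/17

<X>_t = int_0^t ((6/5) * X_s)^2 ds. Taking expectation inside the integral: E[<X>_t] = (6/5)^2 * int_0^t E[X_s^2] ds. For GBM, E[X_s^2] = x_0^2 * exp((2 mu + sigma^2) s). Integrating:
  E[<X>_t] = (6/5)^2 * 2^2 * (exp((2*2 + (6/5)^2) t) - 1) / (2*2 + (6/5)^2)
           = (6/5)^2 * 2^2 * (exp((136/25) t) - 1) / (136/25) = 18*exp(136*t/25)/17 - 18/17.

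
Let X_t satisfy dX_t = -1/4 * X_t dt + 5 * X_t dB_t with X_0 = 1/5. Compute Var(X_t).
Var(X_t) = (exp(25*t) - 1)*exp(-t/2)/25

For GBM dX = mu X dt + sigma X dB with X_0 = x_0, apply Itô to Y = log X: dY = (mu - sigma^2/2) dt + sigma dB, so Y_t = log(x_0) + (mu - sigma^2/2) t + sigma B_t and hence X_t = x_0 * exp((mu - sigma^2/2) t + sigma B_t).
With mu = -1/4, sigma = 5, x_0 = 1/5, this gives:
  X_t = 1/5 * exp((-51/4) * t + (5) * B_t).
Since sigma*B_t ~ Normal(0, sigma^2 t), E[exp(sigma*B_t)] = exp(sigma^2 t / 2); so E[X_t] = x_0 * exp((mu - sigma^2/2) t) * exp(sigma^2 t / 2) = x_0 * exp(mu t) = exp(-t/4)/5.
Var(X_t) = E[X_t^2] - (E[X_t])^2 = x_0^2 * exp(2 mu t) * (exp(sigma^2 t) - 1) = (exp(25*t) - 1)*exp(-t/2)/25.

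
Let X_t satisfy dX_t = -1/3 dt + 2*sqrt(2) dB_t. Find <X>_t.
<X>_t = 8*t

For an Itô process dX_t = a(t) dt + b(t) dB_t, the quadratic variation is <X>_t = int_0^t b(s)^2 ds (the drift term does not contribute). Here b(s) = 2*sqrt(2), so
  b(s)^2 = 8.
Integrating from 0 to t:
  <X>_t = int_0^t (8) ds = 8*t.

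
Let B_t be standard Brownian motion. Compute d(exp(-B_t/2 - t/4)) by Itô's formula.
d(exp(-B_t/2 - t/4)) = (-exp(-B_t/2 - t/4)/8) dt + (-exp(-B_t/2 - t/4)/2) dB_t

Itô's formula for f(t, x): d f(t, B_t) = (f_t + (1/2) f_xx) dt + f_x dB_t. Compute partials of f(t, x) = exp(-t/4 - x/2):
  f_t(t,x)  = -exp(-t/4 - x/2)/4
  f_x(t,x)  = -exp(-t/4 - x/2)/2
  f_xx(t,x) = exp(-t/4 - x/2)/4
Assemble drift = f_t + (1/2) f_xx = -exp(-t/4 - x/2)/8 and diffusion = f_x = -exp(-t/4 - x/2)/2. Substituting x = B_t:
  d(exp(-B_t/2 - t/4)) = (-exp(-B_t/2 - t/4)/8) dt + (-exp(-B_t/2 - t/4)/2) dB_t.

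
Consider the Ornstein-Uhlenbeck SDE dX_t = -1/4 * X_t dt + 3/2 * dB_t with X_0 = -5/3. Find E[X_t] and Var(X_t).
E[X_t] = -5*exp(-t/4)/3; Var(X_t) = 9/2 - 9*exp(-t/2)/2

The OU SDE dX = -theta X dt + sigma dB admits the integrating factor exp(theta t): d(exp(theta t) X_t) = sigma exp(theta t) dB_t. Integrating from 0 to t:
  X_t = x_0 * exp(-theta t) + sigma * int_0^t exp(-theta (t-s)) dB_s.
The Itô integral has mean 0 and (by the Itô isometry) variance sigma^2 * int_0^t exp(-2 theta (t - s)) ds = sigma^2 * (1 - exp(-2 theta t)) / (2 theta).
With theta = 1/4, sigma = 3/2, x_0 = -5/3:
  E[X_t] = -5/3 * exp(-1/4 t) = -5*exp(-t/4)/3
  Var(X_t) = (3/2)^2 * (1 - exp(-2*1/4 t)) / (2 * 1/4) = 9/2 - 9*exp(-t/2)/2.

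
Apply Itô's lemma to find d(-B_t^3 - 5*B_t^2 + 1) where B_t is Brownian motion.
d(-B_t^3 - 5*B_t^2 + 1) = (-3*B_t - 5) dt + (B_t*(-3*B_t - 10)) dB_t

Itô's formula for f(B_t) gives d f(B_t) = f'(B_t) dB_t + (1/2) f''(B_t) dt. Compute derivatives of f(x) = -x^3 - 5*x^2 + 1:
  f'(x)  = x*(-3*x - 10)
  f''(x) = -6*x - 10
Substitute x = B_t and multiply the f'' term by 1/2:
  drift     = (1/2) * (-6*x - 10) evaluated at B_t = -3*B_t - 5
  diffusion = (x*(-3*x - 10)) evaluated at B_t = B_t*(-3*B_t - 10)
Therefore d(-B_t^3 - 5*B_t^2 + 1) = (-3*B_t - 5) dt + (B_t*(-3*B_t - 10)) dB_t.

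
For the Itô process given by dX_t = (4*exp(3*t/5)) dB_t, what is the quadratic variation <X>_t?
<X>_t = 40*exp(6*t/5)/3 - 40/3

For an Itô process dX_t = a(t) dt + b(t) dB_t, the quadratic variation is <X>_t = int_0^t b(s)^2 ds (the drift term does not contribute). Here b(s) = 4*exp(3*s/5), so
  b(s)^2 = 16*exp(6*s/5).
Integrating from 0 to t:
  <X>_t = int_0^t (16*exp(6*s/5)) ds = 40*exp(6*t/5)/3 - 40/3.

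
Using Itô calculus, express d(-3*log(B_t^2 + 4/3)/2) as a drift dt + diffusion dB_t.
d(-3*log(B_t^2 + 4/3)/2) = (9*(3*B_t^2 - 4)/(2*(3*B_t^2 + 4)^2)) dt + (-9*B_t/(3*B_t^2 + 4)) dB_t

Itô's formula for f(B_t) gives d f(B_t) = f'(B_t) dB_t + (1/2) f''(B_t) dt. Compute derivatives of f(x) = -3*log(x^2 + 4/3)/2:
  f'(x)  = -9*x/(3*x^2 + 4)
  f''(x) = 9*(3*x^2 - 4)/(3*x^2 + 4)^2
Substitute x = B_t and multiply the f'' term by 1/2:
  drift     = (1/2) * (9*(3*x^2 - 4)/(3*x^2 + 4)^2) evaluated at B_t = 9*(3*B_t^2 - 4)/(2*(3*B_t^2 + 4)^2)
  diffusion = (-9*x/(3*x^2 + 4)) evaluated at B_t = -9*B_t/(3*B_t^2 + 4)
Therefore d(-3*log(B_t^2 + 4/3)/2) = (9*(3*B_t^2 - 4)/(2*(3*B_t^2 + 4)^2)) dt + (-9*B_t/(3*B_t^2 + 4)) dB_t.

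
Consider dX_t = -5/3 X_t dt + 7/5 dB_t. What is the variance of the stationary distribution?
lim Var(X_t) = 147/250

The OU SDE dX = -theta X dt + sigma dB admits the integrating factor exp(theta t): d(exp(theta t) X_t) = sigma exp(theta t) dB_t. Integrating from 0 to t gives X_t = x_0 * exp(-theta t) + sigma * int_0^t exp(-theta (t-s)) dB_s for any initial x_0. The Itô integral has variance (by the Itô isometry) sigma^2 * int_0^t exp(-2 theta (t - s)) ds = sigma^2 * (1 - exp(-2 theta t)) / (2 theta), independent of x_0.
With theta = 5/3, sigma = 7/5:
  Var(X_t) = (7/5)^2 * (1 - exp(-2*5/3 t)) / (2 * 5/3) = 147/250 - 147*exp(-10*t/3)/250.
As t -> infinity, exp(-2*5/3 t) -> 0, so the stationary variance is sigma^2 / (2 theta) = 147/250.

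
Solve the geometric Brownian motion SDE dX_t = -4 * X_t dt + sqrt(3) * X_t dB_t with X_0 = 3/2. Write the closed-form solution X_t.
X_t = 3/2 * exp((-11/2) * t + (sqrt(3)) * B_t)

For GBM dX = mu X dt + sigma X dB with X_0 = x_0, apply Itô to Y = log X: dY = (mu - sigma^2/2) dt + sigma dB, so Y_t = log(x_0) + (mu - sigma^2/2) t + sigma B_t and hence X_t = x_0 * exp((mu - sigma^2/2) t + sigma B_t).
With mu = -4, sigma = sqrt(3), x_0 = 3/2, this gives:
  X_t = 3/2 * exp((-11/2) * t + (sqrt(3)) * B_t).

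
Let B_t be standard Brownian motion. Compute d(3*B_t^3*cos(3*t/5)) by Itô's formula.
d(3*B_t^3*cos(3*t/5)) = (9*B_t*(-B_t^2*sin(3*t/5) + 5*cos(3*t/5))/5) dt + (9*B_t^2*cos(3*t/5)) dB_t

Itô's formula for f(t, x): d f(t, B_t) = (f_t + (1/2) f_xx) dt + f_x dB_t. Compute partials of f(t, x) = 3*x^3*cos(3*t/5):
  f_t(t,x)  = -9*x^3*sin(3*t/5)/5
  f_x(t,x)  = 9*x^2*cos(3*t/5)
  f_xx(t,x) = 18*x*cos(3*t/5)
Assemble drift = f_t + (1/2) f_xx = 9*x*(-x^2*sin(3*t/5) + 5*cos(3*t/5))/5 and diffusion = f_x = 9*x^2*cos(3*t/5). Substituting x = B_t:
  d(3*B_t^3*cos(3*t/5)) = (9*B_t*(-B_t^2*sin(3*t/5) + 5*cos(3*t/5))/5) dt + (9*B_t^2*cos(3*t/5)) dB_t.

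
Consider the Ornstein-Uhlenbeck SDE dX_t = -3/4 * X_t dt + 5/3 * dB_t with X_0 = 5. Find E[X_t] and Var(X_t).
E[X_t] = 5*exp(-3*t/4); Var(X_t) = 50/27 - 50*exp(-3*t/2)/27

The OU SDE dX = -theta X dt + sigma dB admits the integrating factor exp(theta t): d(exp(theta t) X_t) = sigma exp(theta t) dB_t. Integrating from 0 to t:
  X_t = x_0 * exp(-theta t) + sigma * int_0^t exp(-theta (t-s)) dB_s.
The Itô integral has mean 0 and (by the Itô isometry) variance sigma^2 * int_0^t exp(-2 theta (t - s)) ds = sigma^2 * (1 - exp(-2 theta t)) / (2 theta).
With theta = 3/4, sigma = 5/3, x_0 = 5:
  E[X_t] = 5 * exp(-3/4 t) = 5*exp(-3*t/4)
  Var(X_t) = (5/3)^2 * (1 - exp(-2*3/4 t)) / (2 * 3/4) = 50/27 - 50*exp(-3*t/2)/27.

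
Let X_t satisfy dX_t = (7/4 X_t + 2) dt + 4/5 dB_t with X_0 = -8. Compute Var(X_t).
Var(X_t) = 32*exp(7*t/2)/175 - 32/175

The variance V(t) = Var(X_t) satisfies V'(t) = 2 a V(t) + c^2 with V(0) = 0 (drift coefficient is linear in X, diffusion is constant). With a = 7/4, c = 4/5, the solution is
  V(t) = (c^2 / (2 a)) * (exp(2 a t) - 1)
       = ((4/5)^2 / (2*(7/4))) * (exp((7/2) t) - 1)
       = 32*exp(7*t/2)/175 - 32/175.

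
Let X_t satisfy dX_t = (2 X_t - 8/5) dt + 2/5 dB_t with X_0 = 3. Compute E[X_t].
E[X_t] = 11*exp(2*t)/5 + 4/5

Taking expectations and using E[dB_t] = 0, the mean m(t) = E[X_t] satisfies the ODE m'(t) = a m(t) + b with m(0) = x_0. With a = 2, b = -8/5, x_0 = 3, the solution is
  m(t) = x_0 * exp(a t) + (b/a) * (exp(a t) - 1)
       = 3 * exp(2 t) + ((-8/5)/2) * (exp(2 t) - 1)
       = 11*exp(2*t)/5 + 4/5.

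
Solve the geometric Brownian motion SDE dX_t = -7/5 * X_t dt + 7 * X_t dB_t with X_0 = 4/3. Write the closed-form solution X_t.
X_t = 4/3 * exp((-259/10) * t + (7) * B_t)

For GBM dX = mu X dt + sigma X dB with X_0 = x_0, apply Itô to Y = log X: dY = (mu - sigma^2/2) dt + sigma dB, so Y_t = log(x_0) + (mu - sigma^2/2) t + sigma B_t and hence X_t = x_0 * exp((mu - sigma^2/2) t + sigma B_t).
With mu = -7/5, sigma = 7, x_0 = 4/3, this gives:
  X_t = 4/3 * exp((-259/10) * t + (7) * B_t).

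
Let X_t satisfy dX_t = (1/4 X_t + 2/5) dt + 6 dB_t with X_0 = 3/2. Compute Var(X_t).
Var(X_t) = 72*exp(t/2) - 72

The variance V(t) = Var(X_t) satisfies V'(t) = 2 a V(t) + c^2 with V(0) = 0 (drift coefficient is linear in X, diffusion is constant). With a = 1/4, c = 6, the solution is
  V(t) = (c^2 / (2 a)) * (exp(2 a t) - 1)
       = (6^2 / (2*(1/4))) * (exp((1/2) t) - 1)
       = 72*exp(t/2) - 72.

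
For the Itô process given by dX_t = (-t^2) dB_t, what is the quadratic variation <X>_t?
<X>_t = t^5/5

For an Itô process dX_t = a(t) dt + b(t) dB_t, the quadratic variation is <X>_t = int_0^t b(s)^2 ds (the drift term does not contribute). Here b(s) = -s^2, so
  b(s)^2 = s^4.
Integrating from 0 to t:
  <X>_t = int_0^t (s^4) ds = t^5/5.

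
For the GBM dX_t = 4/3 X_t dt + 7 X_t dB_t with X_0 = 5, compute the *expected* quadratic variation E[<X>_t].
E[<X>_t] = 735*exp(155*t/3)/31 - 735/31

<X>_t = int_0^t (7 * X_s)^2 ds. Taking expectation inside the integral: E[<X>_t] = 7^2 * int_0^t E[X_s^2] ds. For GBM, E[X_s^2] = x_0^2 * exp((2 mu + sigma^2) s). Integrating:
  E[<X>_t] = 7^2 * 5^2 * (exp((2*(4/3) + 7^2) t) - 1) / (2*(4/3) + 7^2)
           = 7^2 * 5^2 * (exp((155/3) t) - 1) / (155/3) = 735*exp(155*t/3)/31 - 735/31.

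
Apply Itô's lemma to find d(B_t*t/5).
d(B_t*t/5) = (B_t/5) dt + (t/5) dB_t

Itô's formula for f(t, x): d f(t, B_t) = (f_t + (1/2) f_xx) dt + f_x dB_t. Compute partials of f(t, x) = t*x/5:
  f_t(t,x)  = x/5
  f_x(t,x)  = t/5
  f_xx(t,x) = 0
Assemble drift = f_t + (1/2) f_xx = x/5 and diffusion = f_x = t/5. Substituting x = B_t:
  d(B_t*t/5) = (B_t/5) dt + (t/5) dB_t.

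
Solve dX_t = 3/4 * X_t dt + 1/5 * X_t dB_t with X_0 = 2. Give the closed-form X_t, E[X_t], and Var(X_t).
X_t = 2 * exp((73/100) t + (1/5) B_t); E[X_t] = 2*exp(3*t/4); Var(X_t) = 4*(exp(t/25) - 1)*exp(3*t/2)

For GBM dX = mu X dt + sigma X dB with X_0 = x_0, apply Itô to Y = log X: dY = (mu - sigma^2/2) dt + sigma dB, so Y_t = log(x_0) + (mu - sigma^2/2) t + sigma B_t and hence X_t = x_0 * exp((mu - sigma^2/2) t + sigma B_t).
With mu = 3/4, sigma = 1/5, x_0 = 2, this gives:
  X_t = 2 * exp((73/100) * t + (1/5) * B_t).
Since sigma*B_t ~ Normal(0, sigma^2 t), E[exp(sigma*B_t)] = exp(sigma^2 t / 2); so E[X_t] = x_0 * exp((mu - sigma^2/2) t) * exp(sigma^2 t / 2) = x_0 * exp(mu t) = 2*exp(3*t/4).
Var(X_t) = E[X_t^2] - (E[X_t])^2 = x_0^2 * exp(2 mu t) * (exp(sigma^2 t) - 1) = 4*(exp(t/25) - 1)*exp(3*t/2).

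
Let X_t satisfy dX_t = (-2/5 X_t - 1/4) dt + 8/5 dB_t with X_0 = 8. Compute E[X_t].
E[X_t] = -5/8 + 69*exp(-2*t/5)/8

Taking expectations and using E[dB_t] = 0, the mean m(t) = E[X_t] satisfies the ODE m'(t) = a m(t) + b with m(0) = x_0. With a = -2/5, b = -1/4, x_0 = 8, the solution is
  m(t) = x_0 * exp(a t) + (b/a) * (exp(a t) - 1)
       = 8 * exp((-2/5) t) + ((-1/4)/(-2/5)) * (exp((-2/5) t) - 1)
       = -5/8 + 69*exp(-2*t/5)/8.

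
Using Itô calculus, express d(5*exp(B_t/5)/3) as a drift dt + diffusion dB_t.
d(5*exp(B_t/5)/3) = (exp(B_t/5)/30) dt + (exp(B_t/5)/3) dB_t

Itô's formula for f(B_t) gives d f(B_t) = f'(B_t) dB_t + (1/2) f''(B_t) dt. Compute derivatives of f(x) = 5*exp(x/5)/3:
  f'(x)  = exp(x/5)/3
  f''(x) = exp(x/5)/15
Substitute x = B_t and multiply the f'' term by 1/2:
  drift     = (1/2) * (exp(x/5)/15) evaluated at B_t = exp(B_t/5)/30
  diffusion = (exp(x/5)/3) evaluated at B_t = exp(B_t/5)/3
Therefore d(5*exp(B_t/5)/3) = (exp(B_t/5)/30) dt + (exp(B_t/5)/3) dB_t.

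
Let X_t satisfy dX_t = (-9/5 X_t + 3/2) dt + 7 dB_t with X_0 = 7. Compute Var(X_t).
Var(X_t) = 245/18 - 245*exp(-18*t/5)/18

The variance V(t) = Var(X_t) satisfies V'(t) = 2 a V(t) + c^2 with V(0) = 0 (drift coefficient is linear in X, diffusion is constant). With a = -9/5, c = 7, the solution is
  V(t) = (c^2 / (2 a)) * (exp(2 a t) - 1)
       = (7^2 / (2*(-9/5))) * (exp((-18/5) t) - 1)
       = 245/18 - 245*exp(-18*t/5)/18.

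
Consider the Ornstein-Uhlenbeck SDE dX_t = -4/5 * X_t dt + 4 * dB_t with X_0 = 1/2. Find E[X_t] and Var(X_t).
E[X_t] = exp(-4*t/5)/2; Var(X_t) = 10 - 10*exp(-8*t/5)

The OU SDE dX = -theta X dt + sigma dB admits the integrating factor exp(theta t): d(exp(theta t) X_t) = sigma exp(theta t) dB_t. Integrating from 0 to t:
  X_t = x_0 * exp(-theta t) + sigma * int_0^t exp(-theta (t-s)) dB_s.
The Itô integral has mean 0 and (by the Itô isometry) variance sigma^2 * int_0^t exp(-2 theta (t - s)) ds = sigma^2 * (1 - exp(-2 theta t)) / (2 theta).
With theta = 4/5, sigma = 4, x_0 = 1/2:
  E[X_t] = 1/2 * exp(-4/5 t) = exp(-4*t/5)/2
  Var(X_t) = (4)^2 * (1 - exp(-2*4/5 t)) / (2 * 4/5) = 10 - 10*exp(-8*t/5).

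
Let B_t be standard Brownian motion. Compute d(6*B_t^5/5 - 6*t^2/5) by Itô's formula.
d(6*B_t^5/5 - 6*t^2/5) = (12*B_t^3 - 12*t/5) dt + (6*B_t^4) dB_t

Itô's formula for f(t, x): d f(t, B_t) = (f_t + (1/2) f_xx) dt + f_x dB_t. Compute partials of f(t, x) = -6*t^2/5 + 6*x^5/5:
  f_t(t,x)  = -12*t/5
  f_x(t,x)  = 6*x^4
  f_xx(t,x) = 24*x^3
Assemble drift = f_t + (1/2) f_xx = -12*t/5 + 12*x^3 and diffusion = f_x = 6*x^4. Substituting x = B_t:
  d(6*B_t^5/5 - 6*t^2/5) = (12*B_t^3 - 12*t/5) dt + (6*B_t^4) dB_t.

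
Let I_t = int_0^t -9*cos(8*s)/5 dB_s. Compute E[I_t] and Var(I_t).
E[I_t] = 0; Var(I_t) = 81*t/50 + 81*sin(8*t)*cos(8*t)/400

The Itô integral of a deterministic integrand f(s) has mean 0 because each increment f(s) * (B_{s+ds} - B_s) has mean 0. By the Itô isometry:
  Var( int_0^t f(s) dB_s ) = E[ (int_0^t f(s) dB_s)^2 ] = int_0^t f(s)^2 ds.
Here f(s) = -9*cos(8*s)/5, so f(s)^2 = 81*cos(8*s)^2/25. Integrate:
  int_0^t (81*cos(8*s)^2/25) ds = 81*t/50 + 81*sin(8*t)*cos(8*t)/400.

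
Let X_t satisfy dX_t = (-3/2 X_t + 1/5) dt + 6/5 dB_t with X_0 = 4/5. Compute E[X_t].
E[X_t] = 2/15 + 2*exp(-3*t/2)/3

Taking expectations and using E[dB_t] = 0, the mean m(t) = E[X_t] satisfies the ODE m'(t) = a m(t) + b with m(0) = x_0. With a = -3/2, b = 1/5, x_0 = 4/5, the solution is
  m(t) = x_0 * exp(a t) + (b/a) * (exp(a t) - 1)
       = (4/5) * exp((-3/2) t) + ((1/5)/(-3/2)) * (exp((-3/2) t) - 1)
       = 2/15 + 2*exp(-3*t/2)/3.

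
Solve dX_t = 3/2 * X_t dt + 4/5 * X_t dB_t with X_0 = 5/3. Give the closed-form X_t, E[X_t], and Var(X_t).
X_t = 5/3 * exp((59/50) t + (4/5) B_t); E[X_t] = 5*exp(3*t/2)/3; Var(X_t) = 25*(exp(16*t/25) - 1)*exp(3*t)/9

For GBM dX = mu X dt + sigma X dB with X_0 = x_0, apply Itô to Y = log X: dY = (mu - sigma^2/2) dt + sigma dB, so Y_t = log(x_0) + (mu - sigma^2/2) t + sigma B_t and hence X_t = x_0 * exp((mu - sigma^2/2) t + sigma B_t).
With mu = 3/2, sigma = 4/5, x_0 = 5/3, this gives:
  X_t = 5/3 * exp((59/50) * t + (4/5) * B_t).
Since sigma*B_t ~ Normal(0, sigma^2 t), E[exp(sigma*B_t)] = exp(sigma^2 t / 2); so E[X_t] = x_0 * exp((mu - sigma^2/2) t) * exp(sigma^2 t / 2) = x_0 * exp(mu t) = 5*exp(3*t/2)/3.
Var(X_t) = E[X_t^2] - (E[X_t])^2 = x_0^2 * exp(2 mu t) * (exp(sigma^2 t) - 1) = 25*(exp(16*t/25) - 1)*exp(3*t)/9.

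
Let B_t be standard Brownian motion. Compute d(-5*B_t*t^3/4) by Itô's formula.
d(-5*B_t*t^3/4) = (-15*B_t*t^2/4) dt + (-5*t^3/4) dB_t

Itô's formula for f(t, x): d f(t, B_t) = (f_t + (1/2) f_xx) dt + f_x dB_t. Compute partials of f(t, x) = -5*t^3*x/4:
  f_t(t,x)  = -15*t^2*x/4
  f_x(t,x)  = -5*t^3/4
  f_xx(t,x) = 0
Assemble drift = f_t + (1/2) f_xx = -15*t^2*x/4 and diffusion = f_x = -5*t^3/4. Substituting x = B_t:
  d(-5*B_t*t^3/4) = (-15*B_t*t^2/4) dt + (-5*t^3/4) dB_t.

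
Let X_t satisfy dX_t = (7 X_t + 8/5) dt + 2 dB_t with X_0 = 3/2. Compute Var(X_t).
Var(X_t) = 2*exp(14*t)/7 - 2/7

The variance V(t) = Var(X_t) satisfies V'(t) = 2 a V(t) + c^2 with V(0) = 0 (drift coefficient is linear in X, diffusion is constant). With a = 7, c = 2, the solution is
  V(t) = (c^2 / (2 a)) * (exp(2 a t) - 1)
       = (2^2 / (2*7)) * (exp(14 t) - 1)
       = 2*exp(14*t)/7 - 2/7.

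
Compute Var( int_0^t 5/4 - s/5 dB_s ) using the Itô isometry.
Var = t*(16*t^2 - 300*t + 1875)/1200

The Itô integral of a deterministic integrand f(s) has mean 0 because each increment f(s) * (B_{s+ds} - B_s) has mean 0. By the Itô isometry:
  Var( int_0^t f(s) dB_s ) = E[ (int_0^t f(s) dB_s)^2 ] = int_0^t f(s)^2 ds.
Here f(s) = 5/4 - s/5, so f(s)^2 = (4*s - 25)^2/400. Integrate:
  int_0^t ((4*s - 25)^2/400) ds = t*(16*t^2 - 300*t + 1875)/1200.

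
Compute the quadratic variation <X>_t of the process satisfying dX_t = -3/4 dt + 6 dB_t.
<X>_t = 36*t

For an Itô process dX_t = a(t) dt + b(t) dB_t, the quadratic variation is <X>_t = int_0^t b(s)^2 ds (the drift term does not contribute). Here b(s) = 6, so
  b(s)^2 = 36.
Integrating from 0 to t:
  <X>_t = int_0^t (36) ds = 36*t.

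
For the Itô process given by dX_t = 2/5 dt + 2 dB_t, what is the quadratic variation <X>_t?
<X>_t = 4*t

For an Itô process dX_t = a(t) dt + b(t) dB_t, the quadratic variation is <X>_t = int_0^t b(s)^2 ds (the drift term does not contribute). Here b(s) = 2, so
  b(s)^2 = 4.
Integrating from 0 to t:
  <X>_t = int_0^t (4) ds = 4*t.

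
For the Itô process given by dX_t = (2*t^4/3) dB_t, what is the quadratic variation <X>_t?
<X>_t = 4*t^9/81

For an Itô process dX_t = a(t) dt + b(t) dB_t, the quadratic variation is <X>_t = int_0^t b(s)^2 ds (the drift term does not contribute). Here b(s) = 2*s^4/3, so
  b(s)^2 = 4*s^8/9.
Integrating from 0 to t:
  <X>_t = int_0^t (4*s^8/9) ds = 4*t^9/81.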